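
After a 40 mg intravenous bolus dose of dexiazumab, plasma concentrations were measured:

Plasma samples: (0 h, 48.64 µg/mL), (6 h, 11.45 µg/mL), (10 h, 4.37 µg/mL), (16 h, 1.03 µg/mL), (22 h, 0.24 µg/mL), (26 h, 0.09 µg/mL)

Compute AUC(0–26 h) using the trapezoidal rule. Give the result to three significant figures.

AUC = 233 µg/mL·h

Trapezoidal AUC_0→26:
  [0→6]: (48.64+11.45)/2 × 6 = 180.27
  [6→10]: (11.45+4.37)/2 × 4 = 31.64
  [10→16]: (4.37+1.03)/2 × 6 = 16.2
  [16→22]: (1.03+0.24)/2 × 6 = 3.81
  [22→26]: (0.24+0.09)/2 × 4 = 0.66
  Sum = 232.58 µg/mL·h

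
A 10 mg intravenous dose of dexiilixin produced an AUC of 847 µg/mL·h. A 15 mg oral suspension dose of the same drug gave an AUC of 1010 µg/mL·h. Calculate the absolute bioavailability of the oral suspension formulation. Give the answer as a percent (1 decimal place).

F = 79.5%

F = (AUC_ev / D_ev) / (AUC_iv / D_iv)
  = (1010/15) / (847/10)
  = 67.3333 / 84.7 = 0.7950
  = 79.50%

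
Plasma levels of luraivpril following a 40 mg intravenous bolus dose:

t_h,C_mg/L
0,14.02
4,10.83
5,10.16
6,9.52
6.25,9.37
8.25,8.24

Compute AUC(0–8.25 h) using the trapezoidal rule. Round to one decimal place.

Trapezoidal AUC_0→8.25:
  [0→4]: (14.02+10.83)/2 × 4 = 49.7
  [4→5]: (10.83+10.16)/2 × 1 = 10.495
  [5→6]: (10.16+9.52)/2 × 1 = 9.84
  [6→6.25]: (9.52+9.37)/2 × 0.25 = 2.36125
  [6.25→8.25]: (9.37+8.24)/2 × 2 = 17.61
  Sum = 90.00625 mg/L·h

AUC = 90.0 mg/L·h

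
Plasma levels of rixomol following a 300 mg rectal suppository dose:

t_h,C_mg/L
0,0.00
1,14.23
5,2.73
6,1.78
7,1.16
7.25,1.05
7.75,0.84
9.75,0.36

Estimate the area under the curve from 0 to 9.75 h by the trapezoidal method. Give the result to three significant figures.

Trapezoidal AUC_0→9.75:
  [0→1]: (0.00+14.23)/2 × 1 = 7.115
  [1→5]: (14.23+2.73)/2 × 4 = 33.92
  [5→6]: (2.73+1.78)/2 × 1 = 2.255
  [6→7]: (1.78+1.16)/2 × 1 = 1.47
  [7→7.25]: (1.16+1.05)/2 × 0.25 = 0.27625
  [7.25→7.75]: (1.05+0.84)/2 × 0.5 = 0.4725
  [7.75→9.75]: (0.84+0.36)/2 × 2 = 1.2
  Sum = 46.70875 mg/L·h

AUC = 46.7 mg/L·h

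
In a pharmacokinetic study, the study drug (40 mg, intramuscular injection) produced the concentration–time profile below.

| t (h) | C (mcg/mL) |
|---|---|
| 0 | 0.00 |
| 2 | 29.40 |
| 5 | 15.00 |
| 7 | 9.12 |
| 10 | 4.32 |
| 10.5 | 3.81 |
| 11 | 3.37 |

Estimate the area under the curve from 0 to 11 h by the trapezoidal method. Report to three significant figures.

AUC = 144 mcg/mL·h

Trapezoidal AUC_0→11:
  [0→2]: (0.00+29.40)/2 × 2 = 29.4
  [2→5]: (29.40+15.00)/2 × 3 = 66.6
  [5→7]: (15.00+9.12)/2 × 2 = 24.12
  [7→10]: (9.12+4.32)/2 × 3 = 20.16
  [10→10.5]: (4.32+3.81)/2 × 0.5 = 2.0325
  [10.5→11]: (3.81+3.37)/2 × 0.5 = 1.795
  Sum = 144.1075 mcg/mL·h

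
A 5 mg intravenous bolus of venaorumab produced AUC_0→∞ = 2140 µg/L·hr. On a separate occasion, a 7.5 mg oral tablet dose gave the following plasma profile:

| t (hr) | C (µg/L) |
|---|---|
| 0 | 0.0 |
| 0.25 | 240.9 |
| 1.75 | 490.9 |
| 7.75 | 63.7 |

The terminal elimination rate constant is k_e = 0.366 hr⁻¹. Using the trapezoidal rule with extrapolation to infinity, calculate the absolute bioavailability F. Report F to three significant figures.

Trapezoidal AUC_0→7.75 (oral tablet):
  [0→0.25]: (0.0+240.9)/2 × 0.25 = 30.1125
  [0.25→1.75]: (240.9+490.9)/2 × 1.5 = 548.85
  [1.75→7.75]: (490.9+63.7)/2 × 6 = 1663.8
  Sum = 2242.7625 µg/L·hr
Tail: C_last/k_e = 63.7/0.366 = 174.044
AUC_0→∞ (oral tablet) = 2242.7625 + 174.044 = 2416.8065 µg/L·hr
F = (AUC_ev/D_ev)/(AUC_iv/D_iv) = (2416.8065/7.5)/(2140/5) = 322.241/428 = 0.7529

F = 0.753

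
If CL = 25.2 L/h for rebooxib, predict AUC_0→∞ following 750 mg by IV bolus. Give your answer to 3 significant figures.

AUC = 29.8 mg/L·h

AUC_0→∞ = Dose_iv / CL
        = 750 / 25.2 = 29.7619 mg/L·h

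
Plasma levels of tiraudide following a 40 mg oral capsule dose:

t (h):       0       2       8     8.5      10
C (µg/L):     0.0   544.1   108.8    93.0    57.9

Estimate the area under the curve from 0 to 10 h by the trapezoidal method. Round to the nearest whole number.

Trapezoidal AUC_0→10:
  [0→2]: (0.0+544.1)/2 × 2 = 544.1
  [2→8]: (544.1+108.8)/2 × 6 = 1958.7
  [8→8.5]: (108.8+93.0)/2 × 0.5 = 50.45
  [8.5→10]: (93.0+57.9)/2 × 1.5 = 113.175
  Sum = 2666.425 µg/L·h

AUC = 2666 µg/L·h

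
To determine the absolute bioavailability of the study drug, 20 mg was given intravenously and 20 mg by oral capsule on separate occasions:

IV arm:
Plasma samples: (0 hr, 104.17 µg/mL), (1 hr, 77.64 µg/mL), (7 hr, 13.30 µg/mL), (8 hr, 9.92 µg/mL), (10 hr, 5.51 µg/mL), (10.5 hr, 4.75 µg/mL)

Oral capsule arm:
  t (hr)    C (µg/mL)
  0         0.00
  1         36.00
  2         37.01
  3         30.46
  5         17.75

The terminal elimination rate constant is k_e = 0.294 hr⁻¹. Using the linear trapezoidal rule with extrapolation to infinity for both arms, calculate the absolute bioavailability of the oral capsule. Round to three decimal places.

F = 0.481

Trapezoidal AUC_0→10.5 (IV):
  [0→1]: (104.17+77.64)/2 × 1 = 90.905
  [1→7]: (77.64+13.30)/2 × 6 = 272.82
  [7→8]: (13.30+9.92)/2 × 1 = 11.61
  [8→10]: (9.92+5.51)/2 × 2 = 15.43
  [10→10.5]: (5.51+4.75)/2 × 0.5 = 2.565
  Sum = 393.33 µg/mL·hr
IV tail: 4.75/0.294 = 16.156; AUC_iv,0→∞ = 393.33 + 16.156 = 409.486 µg/mL·hr
Trapezoidal AUC_0→5 (oral capsule):
  [0→1]: (0.00+36.00)/2 × 1 = 18.0
  [1→2]: (36.00+37.01)/2 × 1 = 36.505
  [2→3]: (37.01+30.46)/2 × 1 = 33.735
  [3→5]: (30.46+17.75)/2 × 2 = 48.21
  Sum = 136.45 µg/mL·hr
oral capsule tail: 17.75/0.294 = 60.374; AUC_ev,0→∞ = 136.45 + 60.374 = 196.824 µg/mL·hr
F = (AUC_ev/D_ev)/(AUC_iv/D_iv) = (196.824/20)/(409.486/20) = 9.8412/20.4743 = 0.4807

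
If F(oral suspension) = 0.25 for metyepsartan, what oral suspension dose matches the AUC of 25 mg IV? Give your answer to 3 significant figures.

For equal systemic exposure: F × D_ev = D_iv
D_ev = D_iv / F = 25 / 0.25 = 100 mg

D_oral = 100 mg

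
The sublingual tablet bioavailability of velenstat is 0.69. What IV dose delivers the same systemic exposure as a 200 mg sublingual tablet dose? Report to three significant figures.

D_iv = 138 mg

Systemic exposure from an extravascular dose = F × D_ev, so the equivalent IV dose is F × D_ev.
D_iv = F × D_ev = 0.69 × 200 = 138 mg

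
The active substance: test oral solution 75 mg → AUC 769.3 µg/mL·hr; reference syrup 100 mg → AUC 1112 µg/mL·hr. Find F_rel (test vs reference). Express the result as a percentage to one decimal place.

F_rel = (AUC_test/D_test) / (AUC_ref/D_ref)
      = (769.3/75) / (1112/100)
      = 10.2573 / 11.12 = 0.9224 = 92.24%

F_rel = 92.2%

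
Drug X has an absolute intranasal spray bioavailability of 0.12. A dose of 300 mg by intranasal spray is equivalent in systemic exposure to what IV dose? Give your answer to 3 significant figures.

Systemic exposure from an extravascular dose = F × D_ev, so the equivalent IV dose is F × D_ev.
D_iv = F × D_ev = 0.12 × 300 = 36 mg

D_iv = 36.0 mg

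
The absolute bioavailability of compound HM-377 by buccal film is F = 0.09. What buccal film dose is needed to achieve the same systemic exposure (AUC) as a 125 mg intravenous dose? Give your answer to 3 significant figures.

D_buccal = 1390 mg

For equal systemic exposure: F × D_ev = D_iv
D_ev = D_iv / F = 125 / 0.09 = 1388.89 mg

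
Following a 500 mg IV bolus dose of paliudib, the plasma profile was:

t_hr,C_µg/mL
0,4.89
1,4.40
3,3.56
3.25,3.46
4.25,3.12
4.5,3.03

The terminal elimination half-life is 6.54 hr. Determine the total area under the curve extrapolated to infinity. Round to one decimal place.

AUC = 46.1 µg/mL·hr

Trapezoidal AUC_0→4.5:
  [0→1]: (4.89+4.40)/2 × 1 = 4.645
  [1→3]: (4.40+3.56)/2 × 2 = 7.96
  [3→3.25]: (3.56+3.46)/2 × 0.25 = 0.8775
  [3.25→4.25]: (3.46+3.12)/2 × 1 = 3.29
  [4.25→4.5]: (3.12+3.03)/2 × 0.25 = 0.76875
  Sum = 17.54125 µg/mL·hr
k_e = ln2 / t½ = 0.693147 / 6.54 = 0.1060 hr^-1
Extrapolated tail: C_last / k_e = 3.03 / 0.106 = 28.585
AUC_0→∞ = 17.54125 + 28.585 = 46.12625 µg/mL·hr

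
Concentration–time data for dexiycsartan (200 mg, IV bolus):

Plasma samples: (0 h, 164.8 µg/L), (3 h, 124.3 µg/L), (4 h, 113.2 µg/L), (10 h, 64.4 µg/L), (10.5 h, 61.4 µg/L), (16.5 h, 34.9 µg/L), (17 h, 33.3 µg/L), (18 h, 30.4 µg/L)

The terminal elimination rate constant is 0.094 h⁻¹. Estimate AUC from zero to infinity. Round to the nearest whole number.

Trapezoidal AUC_0→18:
  [0→3]: (164.8+124.3)/2 × 3 = 433.65
  [3→4]: (124.3+113.2)/2 × 1 = 118.75
  [4→10]: (113.2+64.4)/2 × 6 = 532.8
  [10→10.5]: (64.4+61.4)/2 × 0.5 = 31.45
  [10.5→16.5]: (61.4+34.9)/2 × 6 = 288.9
  [16.5→17]: (34.9+33.3)/2 × 0.5 = 17.05
  [17→18]: (33.3+30.4)/2 × 1 = 31.85
  Sum = 1454.45 µg/L·h
Extrapolated tail: C_last / k_e = 30.4 / 0.094 = 323.404
AUC_0→∞ = 1454.45 + 323.404 = 1777.854 µg/L·h

AUC = 1778 µg/L·h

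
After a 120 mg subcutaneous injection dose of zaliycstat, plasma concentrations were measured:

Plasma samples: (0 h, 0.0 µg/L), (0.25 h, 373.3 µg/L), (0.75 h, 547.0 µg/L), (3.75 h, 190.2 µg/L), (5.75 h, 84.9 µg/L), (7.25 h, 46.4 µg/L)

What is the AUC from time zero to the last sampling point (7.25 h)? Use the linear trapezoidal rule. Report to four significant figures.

AUC = 1756 µg/L·h

Trapezoidal AUC_0→7.25:
  [0→0.25]: (0.0+373.3)/2 × 0.25 = 46.6625
  [0.25→0.75]: (373.3+547.0)/2 × 0.5 = 230.075
  [0.75→3.75]: (547.0+190.2)/2 × 3 = 1105.8
  [3.75→5.75]: (190.2+84.9)/2 × 2 = 275.1
  [5.75→7.25]: (84.9+46.4)/2 × 1.5 = 98.475
  Sum = 1756.1125 µg/L·h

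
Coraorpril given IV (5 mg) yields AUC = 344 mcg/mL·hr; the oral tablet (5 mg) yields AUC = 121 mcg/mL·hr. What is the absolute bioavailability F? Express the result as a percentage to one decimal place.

F = (AUC_ev / D_ev) / (AUC_iv / D_iv)
  = (121/5) / (344/5)
  = 24.2 / 68.8 = 0.3517
  = 35.17%

F = 35.2%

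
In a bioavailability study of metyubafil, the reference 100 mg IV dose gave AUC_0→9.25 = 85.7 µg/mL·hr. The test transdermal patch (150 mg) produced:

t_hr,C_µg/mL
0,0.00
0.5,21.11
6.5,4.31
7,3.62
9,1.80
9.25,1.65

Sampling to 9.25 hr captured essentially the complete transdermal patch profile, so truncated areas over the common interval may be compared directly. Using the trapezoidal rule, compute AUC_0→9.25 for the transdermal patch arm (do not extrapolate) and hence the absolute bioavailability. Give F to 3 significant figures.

F = 0.695

Trapezoidal AUC_0→9.25 (transdermal patch):
  [0→0.5]: (0.00+21.11)/2 × 0.5 = 5.2775
  [0.5→6.5]: (21.11+4.31)/2 × 6 = 76.26
  [6.5→7]: (4.31+3.62)/2 × 0.5 = 1.9825
  [7→9]: (3.62+1.80)/2 × 2 = 5.42
  [9→9.25]: (1.80+1.65)/2 × 0.25 = 0.43125
  Sum = 89.37125 µg/mL·hr
F = (AUC_ev/D_ev)/(AUC_iv/D_iv) = (89.37125/150)/(85.7/100) = 0.595808/0.857 = 0.6952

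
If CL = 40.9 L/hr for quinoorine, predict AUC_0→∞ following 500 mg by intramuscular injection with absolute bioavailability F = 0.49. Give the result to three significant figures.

AUC_0→∞ = F × Dose / CL
        = 0.49 × 500 / 40.9 = 5.99022 mg/L·hr

AUC = 5.99 mg/L·hr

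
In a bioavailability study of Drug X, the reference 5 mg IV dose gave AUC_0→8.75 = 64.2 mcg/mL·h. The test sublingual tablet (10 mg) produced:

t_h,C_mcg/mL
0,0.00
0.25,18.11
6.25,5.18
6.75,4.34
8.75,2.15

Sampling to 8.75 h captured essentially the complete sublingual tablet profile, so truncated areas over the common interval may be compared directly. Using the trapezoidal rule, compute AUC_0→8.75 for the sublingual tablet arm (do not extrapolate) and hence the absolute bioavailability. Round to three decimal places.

F = 0.631

Trapezoidal AUC_0→8.75 (sublingual tablet):
  [0→0.25]: (0.00+18.11)/2 × 0.25 = 2.26375
  [0.25→6.25]: (18.11+5.18)/2 × 6 = 69.87
  [6.25→6.75]: (5.18+4.34)/2 × 0.5 = 2.38
  [6.75→8.75]: (4.34+2.15)/2 × 2 = 6.49
  Sum = 81.00375 mcg/mL·h
F = (AUC_ev/D_ev)/(AUC_iv/D_iv) = (81.00375/10)/(64.2/5) = 8.100375/12.84 = 0.6309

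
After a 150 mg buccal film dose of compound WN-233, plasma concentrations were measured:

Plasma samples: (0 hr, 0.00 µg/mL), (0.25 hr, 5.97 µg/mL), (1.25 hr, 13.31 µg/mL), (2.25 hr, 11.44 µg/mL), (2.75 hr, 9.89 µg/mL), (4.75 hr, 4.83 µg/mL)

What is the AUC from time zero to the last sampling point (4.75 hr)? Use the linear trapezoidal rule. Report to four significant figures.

Trapezoidal AUC_0→4.75:
  [0→0.25]: (0.00+5.97)/2 × 0.25 = 0.74625
  [0.25→1.25]: (5.97+13.31)/2 × 1 = 9.64
  [1.25→2.25]: (13.31+11.44)/2 × 1 = 12.375
  [2.25→2.75]: (11.44+9.89)/2 × 0.5 = 5.3325
  [2.75→4.75]: (9.89+4.83)/2 × 2 = 14.72
  Sum = 42.81375 µg/mL·hr

AUC = 42.81 µg/mL·hr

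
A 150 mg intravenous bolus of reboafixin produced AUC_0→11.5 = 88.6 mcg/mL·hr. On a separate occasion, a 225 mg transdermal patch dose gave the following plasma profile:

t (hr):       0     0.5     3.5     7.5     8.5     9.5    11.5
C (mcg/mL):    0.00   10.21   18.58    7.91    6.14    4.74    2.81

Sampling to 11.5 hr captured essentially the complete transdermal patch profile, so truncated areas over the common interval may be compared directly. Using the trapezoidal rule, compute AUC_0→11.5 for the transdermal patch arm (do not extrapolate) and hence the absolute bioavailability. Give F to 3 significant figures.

Trapezoidal AUC_0→11.5 (transdermal patch):
  [0→0.5]: (0.00+10.21)/2 × 0.5 = 2.5525
  [0.5→3.5]: (10.21+18.58)/2 × 3 = 43.185
  [3.5→7.5]: (18.58+7.91)/2 × 4 = 52.98
  [7.5→8.5]: (7.91+6.14)/2 × 1 = 7.025
  [8.5→9.5]: (6.14+4.74)/2 × 1 = 5.44
  [9.5→11.5]: (4.74+2.81)/2 × 2 = 7.55
  Sum = 118.7325 mcg/mL·hr
F = (AUC_ev/D_ev)/(AUC_iv/D_iv) = (118.7325/225)/(88.6/150) = 0.5277/0.590667 = 0.8934

F = 0.893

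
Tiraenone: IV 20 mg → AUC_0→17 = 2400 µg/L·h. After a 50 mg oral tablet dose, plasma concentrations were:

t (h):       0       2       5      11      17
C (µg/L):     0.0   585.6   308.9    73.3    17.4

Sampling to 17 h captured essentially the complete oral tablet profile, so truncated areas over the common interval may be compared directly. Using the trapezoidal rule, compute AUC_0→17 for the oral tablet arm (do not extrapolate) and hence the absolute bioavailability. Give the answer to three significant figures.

Trapezoidal AUC_0→17 (oral tablet):
  [0→2]: (0.0+585.6)/2 × 2 = 585.6
  [2→5]: (585.6+308.9)/2 × 3 = 1341.75
  [5→11]: (308.9+73.3)/2 × 6 = 1146.6
  [11→17]: (73.3+17.4)/2 × 6 = 272.1
  Sum = 3346.05 µg/L·h
F = (AUC_ev/D_ev)/(AUC_iv/D_iv) = (3346.05/50)/(2400/20) = 66.921/120 = 0.5577

F = 0.558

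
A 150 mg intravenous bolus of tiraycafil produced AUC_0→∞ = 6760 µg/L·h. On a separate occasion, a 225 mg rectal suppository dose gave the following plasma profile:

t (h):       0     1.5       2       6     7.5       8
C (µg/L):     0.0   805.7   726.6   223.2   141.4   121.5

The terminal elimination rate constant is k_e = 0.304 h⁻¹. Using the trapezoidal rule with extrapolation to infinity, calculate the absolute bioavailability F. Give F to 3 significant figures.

F = 0.358

Trapezoidal AUC_0→8 (rectal suppository):
  [0→1.5]: (0.0+805.7)/2 × 1.5 = 604.275
  [1.5→2]: (805.7+726.6)/2 × 0.5 = 383.075
  [2→6]: (726.6+223.2)/2 × 4 = 1899.6
  [6→7.5]: (223.2+141.4)/2 × 1.5 = 273.45
  [7.5→8]: (141.4+121.5)/2 × 0.5 = 65.725
  Sum = 3226.125 µg/L·h
Tail: C_last/k_e = 121.5/0.304 = 399.671
AUC_0→∞ (rectal suppository) = 3226.125 + 399.671 = 3625.796 µg/L·h
F = (AUC_ev/D_ev)/(AUC_iv/D_iv) = (3625.796/225)/(6760/150) = 16.1146/45.0667 = 0.3576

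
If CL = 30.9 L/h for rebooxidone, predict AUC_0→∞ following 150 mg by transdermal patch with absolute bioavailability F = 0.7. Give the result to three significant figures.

AUC = 3.40 mg/L·h

AUC_0→∞ = F × Dose / CL
        = 0.7 × 150 / 30.9 = 3.39806 mg/L·h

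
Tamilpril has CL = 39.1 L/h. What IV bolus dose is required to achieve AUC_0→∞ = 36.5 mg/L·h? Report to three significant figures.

Dose_iv = CL × AUC_0→∞
     = 39.1 × 36.5 = 1427.15 mg

Dose = 1430 mg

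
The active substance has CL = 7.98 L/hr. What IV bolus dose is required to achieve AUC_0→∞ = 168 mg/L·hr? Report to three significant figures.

Dose_iv = CL × AUC_0→∞
     = 7.98 × 168 = 1340.64 mg

Dose = 1340 mg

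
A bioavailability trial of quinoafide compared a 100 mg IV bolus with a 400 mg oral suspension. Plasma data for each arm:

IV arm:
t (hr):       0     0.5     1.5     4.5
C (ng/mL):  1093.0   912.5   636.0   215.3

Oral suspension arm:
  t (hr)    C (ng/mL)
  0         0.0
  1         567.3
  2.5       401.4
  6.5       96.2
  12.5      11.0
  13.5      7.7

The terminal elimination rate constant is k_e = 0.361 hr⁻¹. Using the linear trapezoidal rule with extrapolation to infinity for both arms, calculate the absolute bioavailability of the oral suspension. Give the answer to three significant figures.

Trapezoidal AUC_0→4.5 (IV):
  [0→0.5]: (1093.0+912.5)/2 × 0.5 = 501.375
  [0.5→1.5]: (912.5+636.0)/2 × 1 = 774.25
  [1.5→4.5]: (636.0+215.3)/2 × 3 = 1276.95
  Sum = 2552.575 ng/mL·hr
IV tail: 215.3/0.361 = 596.399; AUC_iv,0→∞ = 2552.575 + 596.399 = 3148.974 ng/mL·hr
Trapezoidal AUC_0→13.5 (oral suspension):
  [0→1]: (0.0+567.3)/2 × 1 = 283.65
  [1→2.5]: (567.3+401.4)/2 × 1.5 = 726.525
  [2.5→6.5]: (401.4+96.2)/2 × 4 = 995.2
  [6.5→12.5]: (96.2+11.0)/2 × 6 = 321.6
  [12.5→13.5]: (11.0+7.7)/2 × 1 = 9.35
  Sum = 2336.325 ng/mL·hr
oral suspension tail: 7.7/0.361 = 21.330; AUC_ev,0→∞ = 2336.325 + 21.330 = 2357.655 ng/mL·hr
F = (AUC_ev/D_ev)/(AUC_iv/D_iv) = (2357.655/400)/(3148.974/100) = 5.8941375/31.48974 = 0.1872

F = 0.187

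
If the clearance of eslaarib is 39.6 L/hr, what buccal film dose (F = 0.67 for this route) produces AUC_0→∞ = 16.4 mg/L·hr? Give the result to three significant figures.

Dose = CL × AUC_0→∞ / F
     = 39.6 × 16.4 / 0.67 = 969.313 mg

Dose = 969 mg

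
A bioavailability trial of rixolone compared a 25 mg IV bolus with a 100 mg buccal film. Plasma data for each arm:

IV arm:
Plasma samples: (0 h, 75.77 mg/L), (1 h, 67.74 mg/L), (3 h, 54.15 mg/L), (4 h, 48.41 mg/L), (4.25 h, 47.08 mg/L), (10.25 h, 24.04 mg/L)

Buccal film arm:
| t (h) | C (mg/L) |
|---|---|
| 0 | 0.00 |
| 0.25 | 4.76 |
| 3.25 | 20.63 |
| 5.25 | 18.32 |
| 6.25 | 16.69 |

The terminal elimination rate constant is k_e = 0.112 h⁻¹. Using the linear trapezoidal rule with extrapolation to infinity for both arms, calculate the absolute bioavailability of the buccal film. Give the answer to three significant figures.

F = 0.0891

Trapezoidal AUC_0→10.25 (IV):
  [0→1]: (75.77+67.74)/2 × 1 = 71.755
  [1→3]: (67.74+54.15)/2 × 2 = 121.89
  [3→4]: (54.15+48.41)/2 × 1 = 51.28
  [4→4.25]: (48.41+47.08)/2 × 0.25 = 11.93625
  [4.25→10.25]: (47.08+24.04)/2 × 6 = 213.36
  Sum = 470.22125 mg/L·h
IV tail: 24.04/0.112 = 214.643; AUC_iv,0→∞ = 470.22125 + 214.643 = 684.86425 mg/L·h
Trapezoidal AUC_0→6.25 (buccal film):
  [0→0.25]: (0.00+4.76)/2 × 0.25 = 0.595
  [0.25→3.25]: (4.76+20.63)/2 × 3 = 38.085
  [3.25→5.25]: (20.63+18.32)/2 × 2 = 38.95
  [5.25→6.25]: (18.32+16.69)/2 × 1 = 17.505
  Sum = 95.135 mg/L·h
buccal film tail: 16.69/0.112 = 149.018; AUC_ev,0→∞ = 95.135 + 149.018 = 244.153 mg/L·h
F = (AUC_ev/D_ev)/(AUC_iv/D_iv) = (244.153/100)/(684.86425/25) = 2.44153/27.39457 = 0.0891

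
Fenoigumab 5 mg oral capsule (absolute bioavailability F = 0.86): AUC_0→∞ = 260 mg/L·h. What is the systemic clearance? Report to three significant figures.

CL = 0.0165 L/h

CL = F × Dose / AUC_0→∞
   = 0.86 × 5 / 260 = 0.0165385 L/h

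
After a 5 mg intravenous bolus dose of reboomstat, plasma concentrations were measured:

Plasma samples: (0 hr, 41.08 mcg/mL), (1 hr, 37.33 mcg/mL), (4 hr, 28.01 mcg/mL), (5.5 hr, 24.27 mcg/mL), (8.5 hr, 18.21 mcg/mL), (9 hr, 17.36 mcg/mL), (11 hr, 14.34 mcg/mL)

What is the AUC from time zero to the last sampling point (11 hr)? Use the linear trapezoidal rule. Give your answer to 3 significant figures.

AUC = 281 mcg/mL·hr

Trapezoidal AUC_0→11:
  [0→1]: (41.08+37.33)/2 × 1 = 39.205
  [1→4]: (37.33+28.01)/2 × 3 = 98.01
  [4→5.5]: (28.01+24.27)/2 × 1.5 = 39.21
  [5.5→8.5]: (24.27+18.21)/2 × 3 = 63.72
  [8.5→9]: (18.21+17.36)/2 × 0.5 = 8.8925
  [9→11]: (17.36+14.34)/2 × 2 = 31.7
  Sum = 280.7375 mcg/mL·hr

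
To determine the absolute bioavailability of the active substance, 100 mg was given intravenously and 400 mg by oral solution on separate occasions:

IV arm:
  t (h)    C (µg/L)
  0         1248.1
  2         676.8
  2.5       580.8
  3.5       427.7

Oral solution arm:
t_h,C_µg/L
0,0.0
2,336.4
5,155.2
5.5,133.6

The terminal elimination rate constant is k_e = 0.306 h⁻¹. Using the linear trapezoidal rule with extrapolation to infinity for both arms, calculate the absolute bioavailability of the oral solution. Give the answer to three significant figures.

F = 0.0955

Trapezoidal AUC_0→3.5 (IV):
  [0→2]: (1248.1+676.8)/2 × 2 = 1924.9
  [2→2.5]: (676.8+580.8)/2 × 0.5 = 314.4
  [2.5→3.5]: (580.8+427.7)/2 × 1 = 504.25
  Sum = 2743.55 µg/L·h
IV tail: 427.7/0.306 = 1397.712; AUC_iv,0→∞ = 2743.55 + 1397.712 = 4141.262 µg/L·h
Trapezoidal AUC_0→5.5 (oral solution):
  [0→2]: (0.0+336.4)/2 × 2 = 336.4
  [2→5]: (336.4+155.2)/2 × 3 = 737.4
  [5→5.5]: (155.2+133.6)/2 × 0.5 = 72.2
  Sum = 1146.0 µg/L·h
oral solution tail: 133.6/0.306 = 436.601; AUC_ev,0→∞ = 1146.0 + 436.601 = 1582.601 µg/L·h
F = (AUC_ev/D_ev)/(AUC_iv/D_iv) = (1582.601/400)/(4141.262/100) = 3.9565025/41.41262 = 0.0955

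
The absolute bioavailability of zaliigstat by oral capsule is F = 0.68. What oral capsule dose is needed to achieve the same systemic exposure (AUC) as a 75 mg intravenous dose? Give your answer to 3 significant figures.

D_oral = 110 mg

For equal systemic exposure: F × D_ev = D_iv
D_ev = D_iv / F = 75 / 0.68 = 110.294 mg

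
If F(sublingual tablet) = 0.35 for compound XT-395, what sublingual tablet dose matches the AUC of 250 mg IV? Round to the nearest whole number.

D_sublingual = 714 mg

For equal systemic exposure: F × D_ev = D_iv
D_ev = D_iv / F = 250 / 0.35 = 714.286 mg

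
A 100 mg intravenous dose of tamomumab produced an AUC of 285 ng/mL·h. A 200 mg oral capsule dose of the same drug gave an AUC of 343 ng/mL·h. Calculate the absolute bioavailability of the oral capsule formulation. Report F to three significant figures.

F = 0.602

F = (AUC_ev / D_ev) / (AUC_iv / D_iv)
  = (343/200) / (285/100)
  = 1.715 / 2.85 = 0.6018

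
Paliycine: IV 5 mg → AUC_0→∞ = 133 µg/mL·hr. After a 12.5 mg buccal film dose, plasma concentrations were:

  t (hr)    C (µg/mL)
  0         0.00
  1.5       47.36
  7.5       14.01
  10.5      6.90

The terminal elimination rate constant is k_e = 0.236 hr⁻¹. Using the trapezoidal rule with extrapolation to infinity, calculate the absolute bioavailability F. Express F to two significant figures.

Trapezoidal AUC_0→10.5 (buccal film):
  [0→1.5]: (0.00+47.36)/2 × 1.5 = 35.52
  [1.5→7.5]: (47.36+14.01)/2 × 6 = 184.11
  [7.5→10.5]: (14.01+6.90)/2 × 3 = 31.365
  Sum = 250.995 µg/mL·hr
Tail: C_last/k_e = 6.90/0.236 = 29.237
AUC_0→∞ (buccal film) = 250.995 + 29.237 = 280.232 µg/mL·hr
F = (AUC_ev/D_ev)/(AUC_iv/D_iv) = (280.232/12.5)/(133/5) = 22.41856/26.6 = 0.8428

F = 0.84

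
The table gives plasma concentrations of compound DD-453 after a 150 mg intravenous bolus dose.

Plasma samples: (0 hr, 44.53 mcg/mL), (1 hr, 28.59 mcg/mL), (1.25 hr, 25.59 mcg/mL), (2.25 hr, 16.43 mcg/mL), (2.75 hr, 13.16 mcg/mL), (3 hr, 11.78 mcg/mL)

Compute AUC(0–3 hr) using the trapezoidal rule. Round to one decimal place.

AUC = 74.9 mcg/mL·hr

Trapezoidal AUC_0→3:
  [0→1]: (44.53+28.59)/2 × 1 = 36.56
  [1→1.25]: (28.59+25.59)/2 × 0.25 = 6.7725
  [1.25→2.25]: (25.59+16.43)/2 × 1 = 21.01
  [2.25→2.75]: (16.43+13.16)/2 × 0.5 = 7.3975
  [2.75→3]: (13.16+11.78)/2 × 0.25 = 3.1175
  Sum = 74.8575 mcg/mL·hr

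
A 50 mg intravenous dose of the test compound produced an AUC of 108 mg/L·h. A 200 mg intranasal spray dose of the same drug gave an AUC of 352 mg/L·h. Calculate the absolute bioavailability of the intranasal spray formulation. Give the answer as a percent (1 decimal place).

F = (AUC_ev / D_ev) / (AUC_iv / D_iv)
  = (352/200) / (108/50)
  = 1.76 / 2.16 = 0.8148
  = 81.48%

F = 81.5%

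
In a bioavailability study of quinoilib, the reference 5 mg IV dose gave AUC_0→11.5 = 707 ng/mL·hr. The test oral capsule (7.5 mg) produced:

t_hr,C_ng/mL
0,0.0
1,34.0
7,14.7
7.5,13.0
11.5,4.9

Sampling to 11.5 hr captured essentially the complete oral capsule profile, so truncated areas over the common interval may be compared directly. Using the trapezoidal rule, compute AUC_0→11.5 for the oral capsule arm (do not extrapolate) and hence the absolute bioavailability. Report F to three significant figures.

F = 0.194

Trapezoidal AUC_0→11.5 (oral capsule):
  [0→1]: (0.0+34.0)/2 × 1 = 17.0
  [1→7]: (34.0+14.7)/2 × 6 = 146.1
  [7→7.5]: (14.7+13.0)/2 × 0.5 = 6.925
  [7.5→11.5]: (13.0+4.9)/2 × 4 = 35.8
  Sum = 205.825 ng/mL·hr
F = (AUC_ev/D_ev)/(AUC_iv/D_iv) = (205.825/7.5)/(707/5) = 27.4433/141.4 = 0.1941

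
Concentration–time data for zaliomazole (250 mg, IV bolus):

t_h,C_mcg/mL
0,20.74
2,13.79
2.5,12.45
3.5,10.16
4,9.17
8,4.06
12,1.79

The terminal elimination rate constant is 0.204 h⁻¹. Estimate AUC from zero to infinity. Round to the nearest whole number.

AUC = 104 mcg/mL·h

Trapezoidal AUC_0→12:
  [0→2]: (20.74+13.79)/2 × 2 = 34.53
  [2→2.5]: (13.79+12.45)/2 × 0.5 = 6.56
  [2.5→3.5]: (12.45+10.16)/2 × 1 = 11.305
  [3.5→4]: (10.16+9.17)/2 × 0.5 = 4.8325
  [4→8]: (9.17+4.06)/2 × 4 = 26.46
  [8→12]: (4.06+1.79)/2 × 4 = 11.7
  Sum = 95.3875 mcg/mL·h
Extrapolated tail: C_last / k_e = 1.79 / 0.204 = 8.775
AUC_0→∞ = 95.3875 + 8.775 = 104.1625 mcg/mL·h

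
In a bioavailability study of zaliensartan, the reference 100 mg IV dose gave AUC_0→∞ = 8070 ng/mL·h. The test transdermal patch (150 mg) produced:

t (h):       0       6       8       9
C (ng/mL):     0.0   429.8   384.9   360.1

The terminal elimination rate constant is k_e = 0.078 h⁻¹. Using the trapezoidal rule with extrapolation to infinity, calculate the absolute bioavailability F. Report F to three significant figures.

F = 0.586

Trapezoidal AUC_0→9 (transdermal patch):
  [0→6]: (0.0+429.8)/2 × 6 = 1289.4
  [6→8]: (429.8+384.9)/2 × 2 = 814.7
  [8→9]: (384.9+360.1)/2 × 1 = 372.5
  Sum = 2476.6 ng/mL·h
Tail: C_last/k_e = 360.1/0.078 = 4616.667
AUC_0→∞ (transdermal patch) = 2476.6 + 4616.667 = 7093.267 ng/mL·h
F = (AUC_ev/D_ev)/(AUC_iv/D_iv) = (7093.267/150)/(8070/100) = 47.2884/80.7 = 0.5860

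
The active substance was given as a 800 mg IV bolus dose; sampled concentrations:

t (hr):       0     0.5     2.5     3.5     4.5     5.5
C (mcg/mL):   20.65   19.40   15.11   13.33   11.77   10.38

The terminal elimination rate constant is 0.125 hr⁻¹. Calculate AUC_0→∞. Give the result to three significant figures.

Trapezoidal AUC_0→5.5:
  [0→0.5]: (20.65+19.40)/2 × 0.5 = 10.0125
  [0.5→2.5]: (19.40+15.11)/2 × 2 = 34.51
  [2.5→3.5]: (15.11+13.33)/2 × 1 = 14.22
  [3.5→4.5]: (13.33+11.77)/2 × 1 = 12.55
  [4.5→5.5]: (11.77+10.38)/2 × 1 = 11.075
  Sum = 82.3675 mcg/mL·hr
Extrapolated tail: C_last / k_e = 10.38 / 0.125 = 83.040
AUC_0→∞ = 82.3675 + 83.040 = 165.4075 mcg/mL·hr

AUC = 165 mcg/mL·hr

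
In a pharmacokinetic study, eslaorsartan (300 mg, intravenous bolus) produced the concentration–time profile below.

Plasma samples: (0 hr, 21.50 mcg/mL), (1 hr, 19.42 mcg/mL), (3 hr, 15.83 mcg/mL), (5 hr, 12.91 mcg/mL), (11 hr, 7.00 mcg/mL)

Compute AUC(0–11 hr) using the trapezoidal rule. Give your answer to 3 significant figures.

AUC = 144 mcg/mL·hr

Trapezoidal AUC_0→11:
  [0→1]: (21.50+19.42)/2 × 1 = 20.46
  [1→3]: (19.42+15.83)/2 × 2 = 35.25
  [3→5]: (15.83+12.91)/2 × 2 = 28.74
  [5→11]: (12.91+7.00)/2 × 6 = 59.73
  Sum = 144.18 mcg/mL·hr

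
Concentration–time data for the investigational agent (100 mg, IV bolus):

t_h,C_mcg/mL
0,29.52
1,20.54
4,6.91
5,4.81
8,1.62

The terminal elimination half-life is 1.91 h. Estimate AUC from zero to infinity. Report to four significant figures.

Trapezoidal AUC_0→8:
  [0→1]: (29.52+20.54)/2 × 1 = 25.03
  [1→4]: (20.54+6.91)/2 × 3 = 41.175
  [4→5]: (6.91+4.81)/2 × 1 = 5.86
  [5→8]: (4.81+1.62)/2 × 3 = 9.645
  Sum = 81.71 mcg/mL·h
k_e = ln2 / t½ = 0.693147 / 1.91 = 0.3629 h^-1
Extrapolated tail: C_last / k_e = 1.62 / 0.3629 = 4.464
AUC_0→∞ = 81.71 + 4.464 = 86.174 mcg/mL·h

AUC = 86.17 mcg/mL·h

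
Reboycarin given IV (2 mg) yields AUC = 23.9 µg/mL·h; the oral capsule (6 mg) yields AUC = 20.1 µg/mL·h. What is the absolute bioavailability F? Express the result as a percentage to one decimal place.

F = 28.0%

F = (AUC_ev / D_ev) / (AUC_iv / D_iv)
  = (20.1/6) / (23.9/2)
  = 3.35 / 11.95 = 0.2803
  = 28.03%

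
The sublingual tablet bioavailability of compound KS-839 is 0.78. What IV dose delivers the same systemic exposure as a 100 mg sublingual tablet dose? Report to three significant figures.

D_iv = 78.0 mg

Systemic exposure from an extravascular dose = F × D_ev, so the equivalent IV dose is F × D_ev.
D_iv = F × D_ev = 0.78 × 100 = 78 mg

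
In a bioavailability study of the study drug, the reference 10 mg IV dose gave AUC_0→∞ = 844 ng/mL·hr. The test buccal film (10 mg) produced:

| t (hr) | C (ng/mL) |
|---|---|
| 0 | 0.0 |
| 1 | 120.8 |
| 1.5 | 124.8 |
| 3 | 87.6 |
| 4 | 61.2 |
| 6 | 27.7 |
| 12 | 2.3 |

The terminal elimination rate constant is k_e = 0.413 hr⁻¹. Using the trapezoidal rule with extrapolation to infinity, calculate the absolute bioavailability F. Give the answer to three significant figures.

Trapezoidal AUC_0→12 (buccal film):
  [0→1]: (0.0+120.8)/2 × 1 = 60.4
  [1→1.5]: (120.8+124.8)/2 × 0.5 = 61.4
  [1.5→3]: (124.8+87.6)/2 × 1.5 = 159.3
  [3→4]: (87.6+61.2)/2 × 1 = 74.4
  [4→6]: (61.2+27.7)/2 × 2 = 88.9
  [6→12]: (27.7+2.3)/2 × 6 = 90.0
  Sum = 534.4 ng/mL·hr
Tail: C_last/k_e = 2.3/0.413 = 5.569
AUC_0→∞ (buccal film) = 534.4 + 5.569 = 539.969 ng/mL·hr
F = (AUC_ev/D_ev)/(AUC_iv/D_iv) = (539.969/10)/(844/10) = 53.9969/84.4 = 0.6398

F = 0.640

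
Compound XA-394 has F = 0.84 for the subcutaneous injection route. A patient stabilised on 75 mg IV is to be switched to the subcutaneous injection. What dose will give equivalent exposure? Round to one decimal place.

D_subcutaneous = 89.3 mg

For equal systemic exposure: F × D_ev = D_iv
D_ev = D_iv / F = 75 / 0.84 = 89.2857 mg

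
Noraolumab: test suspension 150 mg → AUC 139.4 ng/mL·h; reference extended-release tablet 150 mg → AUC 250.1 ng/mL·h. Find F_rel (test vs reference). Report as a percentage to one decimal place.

F_rel = (AUC_test/D_test) / (AUC_ref/D_ref)
      = (139.4/150) / (250.1/150)
      = 0.929333 / 1.66733 = 0.5574 = 55.74%

F_rel = 55.7%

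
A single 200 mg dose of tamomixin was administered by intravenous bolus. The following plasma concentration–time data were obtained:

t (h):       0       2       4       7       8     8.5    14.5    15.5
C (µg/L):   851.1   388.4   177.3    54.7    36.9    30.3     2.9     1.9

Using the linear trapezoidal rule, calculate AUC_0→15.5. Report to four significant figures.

AUC = 2318 µg/L·h

Trapezoidal AUC_0→15.5:
  [0→2]: (851.1+388.4)/2 × 2 = 1239.5
  [2→4]: (388.4+177.3)/2 × 2 = 565.7
  [4→7]: (177.3+54.7)/2 × 3 = 348.0
  [7→8]: (54.7+36.9)/2 × 1 = 45.8
  [8→8.5]: (36.9+30.3)/2 × 0.5 = 16.8
  [8.5→14.5]: (30.3+2.9)/2 × 6 = 99.6
  [14.5→15.5]: (2.9+1.9)/2 × 1 = 2.4
  Sum = 2317.8 µg/L·h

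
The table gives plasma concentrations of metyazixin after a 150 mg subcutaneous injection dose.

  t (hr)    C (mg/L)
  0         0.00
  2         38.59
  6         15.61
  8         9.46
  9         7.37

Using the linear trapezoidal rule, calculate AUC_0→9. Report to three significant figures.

Trapezoidal AUC_0→9:
  [0→2]: (0.00+38.59)/2 × 2 = 38.59
  [2→6]: (38.59+15.61)/2 × 4 = 108.4
  [6→8]: (15.61+9.46)/2 × 2 = 25.07
  [8→9]: (9.46+7.37)/2 × 1 = 8.415
  Sum = 180.475 mg/L·hr

AUC = 180 mg/L·hr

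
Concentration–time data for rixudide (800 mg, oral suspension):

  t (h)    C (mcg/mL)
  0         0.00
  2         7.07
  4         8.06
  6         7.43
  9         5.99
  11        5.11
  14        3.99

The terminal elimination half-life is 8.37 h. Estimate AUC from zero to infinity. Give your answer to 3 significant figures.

Trapezoidal AUC_0→14:
  [0→2]: (0.00+7.07)/2 × 2 = 7.07
  [2→4]: (7.07+8.06)/2 × 2 = 15.13
  [4→6]: (8.06+7.43)/2 × 2 = 15.49
  [6→9]: (7.43+5.99)/2 × 3 = 20.13
  [9→11]: (5.99+5.11)/2 × 2 = 11.1
  [11→14]: (5.11+3.99)/2 × 3 = 13.65
  Sum = 82.57 mcg/mL·h
k_e = ln2 / t½ = 0.693147 / 8.37 = 0.0828 h^-1
Extrapolated tail: C_last / k_e = 3.99 / 0.0828 = 48.188
AUC_0→∞ = 82.57 + 48.188 = 130.758 mcg/mL·h

AUC = 131 mcg/mL·h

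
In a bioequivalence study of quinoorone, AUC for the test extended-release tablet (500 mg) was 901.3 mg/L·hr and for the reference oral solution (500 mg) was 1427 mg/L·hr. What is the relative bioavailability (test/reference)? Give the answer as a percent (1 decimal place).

F_rel = 63.2%

F_rel = (AUC_test/D_test) / (AUC_ref/D_ref)
      = (901.3/500) / (1427/500)
      = 1.8026 / 2.854 = 0.6316 = 63.16%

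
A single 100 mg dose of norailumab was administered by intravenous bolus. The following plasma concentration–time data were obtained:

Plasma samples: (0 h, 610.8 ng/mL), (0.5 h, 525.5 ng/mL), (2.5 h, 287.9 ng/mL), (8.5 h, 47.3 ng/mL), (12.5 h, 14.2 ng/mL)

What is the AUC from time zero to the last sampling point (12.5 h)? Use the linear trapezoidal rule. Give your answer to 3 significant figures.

Trapezoidal AUC_0→12.5:
  [0→0.5]: (610.8+525.5)/2 × 0.5 = 284.075
  [0.5→2.5]: (525.5+287.9)/2 × 2 = 813.4
  [2.5→8.5]: (287.9+47.3)/2 × 6 = 1005.6
  [8.5→12.5]: (47.3+14.2)/2 × 4 = 123.0
  Sum = 2226.075 ng/mL·h

AUC = 2230 ng/mL·h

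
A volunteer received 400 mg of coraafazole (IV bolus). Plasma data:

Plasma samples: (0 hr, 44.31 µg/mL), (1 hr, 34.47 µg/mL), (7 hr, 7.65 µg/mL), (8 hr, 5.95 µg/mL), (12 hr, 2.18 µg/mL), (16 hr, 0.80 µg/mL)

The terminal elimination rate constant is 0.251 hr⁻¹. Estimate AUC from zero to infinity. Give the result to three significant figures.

AUC = 198 µg/mL·hr

Trapezoidal AUC_0→16:
  [0→1]: (44.31+34.47)/2 × 1 = 39.39
  [1→7]: (34.47+7.65)/2 × 6 = 126.36
  [7→8]: (7.65+5.95)/2 × 1 = 6.8
  [8→12]: (5.95+2.18)/2 × 4 = 16.26
  [12→16]: (2.18+0.80)/2 × 4 = 5.96
  Sum = 194.77 µg/mL·hr
Extrapolated tail: C_last / k_e = 0.80 / 0.251 = 3.187
AUC_0→∞ = 194.77 + 3.187 = 197.957 µg/mL·hr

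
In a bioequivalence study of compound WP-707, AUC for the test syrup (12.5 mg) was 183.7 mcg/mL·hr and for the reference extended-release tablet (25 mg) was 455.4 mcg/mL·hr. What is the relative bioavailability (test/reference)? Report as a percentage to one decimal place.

F_rel = (AUC_test/D_test) / (AUC_ref/D_ref)
      = (183.7/12.5) / (455.4/25)
      = 14.696 / 18.216 = 0.8068 = 80.68%

F_rel = 80.7%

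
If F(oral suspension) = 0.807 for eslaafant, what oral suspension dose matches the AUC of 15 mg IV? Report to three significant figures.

D_oral = 18.6 mg

For equal systemic exposure: F × D_ev = D_iv
D_ev = D_iv / F = 15 / 0.807 = 18.5874 mg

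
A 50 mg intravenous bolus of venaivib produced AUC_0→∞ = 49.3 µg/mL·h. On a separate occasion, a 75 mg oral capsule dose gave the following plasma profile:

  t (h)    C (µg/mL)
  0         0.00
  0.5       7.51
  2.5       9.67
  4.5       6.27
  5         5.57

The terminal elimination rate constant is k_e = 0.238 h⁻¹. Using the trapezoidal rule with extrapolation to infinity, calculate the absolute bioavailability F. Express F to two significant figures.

F = 0.83

Trapezoidal AUC_0→5 (oral capsule):
  [0→0.5]: (0.00+7.51)/2 × 0.5 = 1.8775
  [0.5→2.5]: (7.51+9.67)/2 × 2 = 17.18
  [2.5→4.5]: (9.67+6.27)/2 × 2 = 15.94
  [4.5→5]: (6.27+5.57)/2 × 0.5 = 2.96
  Sum = 37.9575 µg/mL·h
Tail: C_last/k_e = 5.57/0.238 = 23.403
AUC_0→∞ (oral capsule) = 37.9575 + 23.403 = 61.3605 µg/mL·h
F = (AUC_ev/D_ev)/(AUC_iv/D_iv) = (61.3605/75)/(49.3/50) = 0.81814/0.986 = 0.8298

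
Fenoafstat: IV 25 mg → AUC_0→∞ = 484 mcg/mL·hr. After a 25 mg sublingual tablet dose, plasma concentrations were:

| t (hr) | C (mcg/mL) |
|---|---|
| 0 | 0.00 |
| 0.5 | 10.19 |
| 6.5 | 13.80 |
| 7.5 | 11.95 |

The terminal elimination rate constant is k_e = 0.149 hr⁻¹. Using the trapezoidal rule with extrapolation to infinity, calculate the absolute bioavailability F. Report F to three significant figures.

F = 0.346

Trapezoidal AUC_0→7.5 (sublingual tablet):
  [0→0.5]: (0.00+10.19)/2 × 0.5 = 2.5475
  [0.5→6.5]: (10.19+13.80)/2 × 6 = 71.97
  [6.5→7.5]: (13.80+11.95)/2 × 1 = 12.875
  Sum = 87.3925 mcg/mL·hr
Tail: C_last/k_e = 11.95/0.149 = 80.201
AUC_0→∞ (sublingual tablet) = 87.3925 + 80.201 = 167.5935 mcg/mL·hr
F = (AUC_ev/D_ev)/(AUC_iv/D_iv) = (167.5935/25)/(484/25) = 6.70374/19.36 = 0.3463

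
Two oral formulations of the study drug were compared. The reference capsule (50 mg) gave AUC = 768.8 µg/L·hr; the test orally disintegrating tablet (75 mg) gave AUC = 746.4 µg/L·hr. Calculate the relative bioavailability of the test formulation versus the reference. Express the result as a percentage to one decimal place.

F_rel = (AUC_test/D_test) / (AUC_ref/D_ref)
      = (746.4/75) / (768.8/50)
      = 9.952 / 15.376 = 0.6472 = 64.72%

F_rel = 64.7%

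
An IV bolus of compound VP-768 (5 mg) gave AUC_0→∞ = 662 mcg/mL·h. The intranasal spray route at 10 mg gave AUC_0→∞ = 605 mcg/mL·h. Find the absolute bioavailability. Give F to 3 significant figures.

F = 0.457

F = (AUC_ev / D_ev) / (AUC_iv / D_iv)
  = (605/10) / (662/5)
  = 60.5 / 132.4 = 0.4569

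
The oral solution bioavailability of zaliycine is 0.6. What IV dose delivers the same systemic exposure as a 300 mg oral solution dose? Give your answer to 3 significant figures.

D_iv = 180 mg

Systemic exposure from an extravascular dose = F × D_ev, so the equivalent IV dose is F × D_ev.
D_iv = F × D_ev = 0.6 × 300 = 180 mg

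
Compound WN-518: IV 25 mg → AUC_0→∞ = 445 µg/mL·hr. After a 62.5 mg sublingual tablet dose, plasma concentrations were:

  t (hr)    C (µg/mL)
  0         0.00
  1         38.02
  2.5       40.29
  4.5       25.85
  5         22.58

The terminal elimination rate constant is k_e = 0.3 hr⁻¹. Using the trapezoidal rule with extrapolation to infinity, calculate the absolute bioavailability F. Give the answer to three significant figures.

Trapezoidal AUC_0→5 (sublingual tablet):
  [0→1]: (0.00+38.02)/2 × 1 = 19.01
  [1→2.5]: (38.02+40.29)/2 × 1.5 = 58.7325
  [2.5→4.5]: (40.29+25.85)/2 × 2 = 66.14
  [4.5→5]: (25.85+22.58)/2 × 0.5 = 12.1075
  Sum = 155.99 µg/mL·hr
Tail: C_last/k_e = 22.58/0.3 = 75.267
AUC_0→∞ (sublingual tablet) = 155.99 + 75.267 = 231.257 µg/mL·hr
F = (AUC_ev/D_ev)/(AUC_iv/D_iv) = (231.257/62.5)/(445/25) = 3.700112/17.8 = 0.2079

F = 0.208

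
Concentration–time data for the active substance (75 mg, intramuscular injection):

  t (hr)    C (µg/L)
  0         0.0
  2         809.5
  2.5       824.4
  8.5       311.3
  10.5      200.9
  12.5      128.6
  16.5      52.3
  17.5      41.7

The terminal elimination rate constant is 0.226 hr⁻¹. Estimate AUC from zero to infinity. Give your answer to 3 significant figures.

AUC = 6060 µg/L·hr

Trapezoidal AUC_0→17.5:
  [0→2]: (0.0+809.5)/2 × 2 = 809.5
  [2→2.5]: (809.5+824.4)/2 × 0.5 = 408.475
  [2.5→8.5]: (824.4+311.3)/2 × 6 = 3407.1
  [8.5→10.5]: (311.3+200.9)/2 × 2 = 512.2
  [10.5→12.5]: (200.9+128.6)/2 × 2 = 329.5
  [12.5→16.5]: (128.6+52.3)/2 × 4 = 361.8
  [16.5→17.5]: (52.3+41.7)/2 × 1 = 47.0
  Sum = 5875.575 µg/L·hr
Extrapolated tail: C_last / k_e = 41.7 / 0.226 = 184.513
AUC_0→∞ = 5875.575 + 184.513 = 6060.088 µg/L·hr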